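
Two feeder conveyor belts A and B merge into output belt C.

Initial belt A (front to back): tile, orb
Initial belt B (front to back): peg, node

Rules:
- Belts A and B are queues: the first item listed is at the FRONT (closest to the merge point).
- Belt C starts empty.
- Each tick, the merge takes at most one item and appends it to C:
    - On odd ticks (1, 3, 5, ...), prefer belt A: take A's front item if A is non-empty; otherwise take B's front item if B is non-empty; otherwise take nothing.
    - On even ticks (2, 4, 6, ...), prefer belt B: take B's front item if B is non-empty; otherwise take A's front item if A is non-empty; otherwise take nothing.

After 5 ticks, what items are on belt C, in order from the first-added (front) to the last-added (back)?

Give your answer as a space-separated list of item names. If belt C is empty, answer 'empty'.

Answer: tile peg orb node

Derivation:
Tick 1: prefer A, take tile from A; A=[orb] B=[peg,node] C=[tile]
Tick 2: prefer B, take peg from B; A=[orb] B=[node] C=[tile,peg]
Tick 3: prefer A, take orb from A; A=[-] B=[node] C=[tile,peg,orb]
Tick 4: prefer B, take node from B; A=[-] B=[-] C=[tile,peg,orb,node]
Tick 5: prefer A, both empty, nothing taken; A=[-] B=[-] C=[tile,peg,orb,node]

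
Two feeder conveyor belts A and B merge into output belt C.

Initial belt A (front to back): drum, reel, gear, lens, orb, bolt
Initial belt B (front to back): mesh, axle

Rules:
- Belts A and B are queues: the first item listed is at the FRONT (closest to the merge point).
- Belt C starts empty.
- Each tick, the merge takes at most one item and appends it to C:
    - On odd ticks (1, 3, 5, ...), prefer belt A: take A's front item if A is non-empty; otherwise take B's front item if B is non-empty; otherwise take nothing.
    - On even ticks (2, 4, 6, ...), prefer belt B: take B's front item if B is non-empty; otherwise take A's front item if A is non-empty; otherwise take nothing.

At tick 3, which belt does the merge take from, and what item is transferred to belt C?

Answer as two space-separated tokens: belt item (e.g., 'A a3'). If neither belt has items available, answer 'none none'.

Answer: A reel

Derivation:
Tick 1: prefer A, take drum from A; A=[reel,gear,lens,orb,bolt] B=[mesh,axle] C=[drum]
Tick 2: prefer B, take mesh from B; A=[reel,gear,lens,orb,bolt] B=[axle] C=[drum,mesh]
Tick 3: prefer A, take reel from A; A=[gear,lens,orb,bolt] B=[axle] C=[drum,mesh,reel]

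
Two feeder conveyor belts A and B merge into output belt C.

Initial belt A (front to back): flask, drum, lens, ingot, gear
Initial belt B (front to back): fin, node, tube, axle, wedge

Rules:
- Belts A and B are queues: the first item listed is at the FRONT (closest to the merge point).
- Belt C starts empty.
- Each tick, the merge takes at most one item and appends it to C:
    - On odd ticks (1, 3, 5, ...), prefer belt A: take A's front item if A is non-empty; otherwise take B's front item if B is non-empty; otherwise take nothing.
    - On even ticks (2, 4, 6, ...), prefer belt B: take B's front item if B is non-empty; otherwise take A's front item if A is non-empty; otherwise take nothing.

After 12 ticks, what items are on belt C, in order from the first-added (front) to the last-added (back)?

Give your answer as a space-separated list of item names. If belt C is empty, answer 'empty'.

Answer: flask fin drum node lens tube ingot axle gear wedge

Derivation:
Tick 1: prefer A, take flask from A; A=[drum,lens,ingot,gear] B=[fin,node,tube,axle,wedge] C=[flask]
Tick 2: prefer B, take fin from B; A=[drum,lens,ingot,gear] B=[node,tube,axle,wedge] C=[flask,fin]
Tick 3: prefer A, take drum from A; A=[lens,ingot,gear] B=[node,tube,axle,wedge] C=[flask,fin,drum]
Tick 4: prefer B, take node from B; A=[lens,ingot,gear] B=[tube,axle,wedge] C=[flask,fin,drum,node]
Tick 5: prefer A, take lens from A; A=[ingot,gear] B=[tube,axle,wedge] C=[flask,fin,drum,node,lens]
Tick 6: prefer B, take tube from B; A=[ingot,gear] B=[axle,wedge] C=[flask,fin,drum,node,lens,tube]
Tick 7: prefer A, take ingot from A; A=[gear] B=[axle,wedge] C=[flask,fin,drum,node,lens,tube,ingot]
Tick 8: prefer B, take axle from B; A=[gear] B=[wedge] C=[flask,fin,drum,node,lens,tube,ingot,axle]
Tick 9: prefer A, take gear from A; A=[-] B=[wedge] C=[flask,fin,drum,node,lens,tube,ingot,axle,gear]
Tick 10: prefer B, take wedge from B; A=[-] B=[-] C=[flask,fin,drum,node,lens,tube,ingot,axle,gear,wedge]
Tick 11: prefer A, both empty, nothing taken; A=[-] B=[-] C=[flask,fin,drum,node,lens,tube,ingot,axle,gear,wedge]
Tick 12: prefer B, both empty, nothing taken; A=[-] B=[-] C=[flask,fin,drum,node,lens,tube,ingot,axle,gear,wedge]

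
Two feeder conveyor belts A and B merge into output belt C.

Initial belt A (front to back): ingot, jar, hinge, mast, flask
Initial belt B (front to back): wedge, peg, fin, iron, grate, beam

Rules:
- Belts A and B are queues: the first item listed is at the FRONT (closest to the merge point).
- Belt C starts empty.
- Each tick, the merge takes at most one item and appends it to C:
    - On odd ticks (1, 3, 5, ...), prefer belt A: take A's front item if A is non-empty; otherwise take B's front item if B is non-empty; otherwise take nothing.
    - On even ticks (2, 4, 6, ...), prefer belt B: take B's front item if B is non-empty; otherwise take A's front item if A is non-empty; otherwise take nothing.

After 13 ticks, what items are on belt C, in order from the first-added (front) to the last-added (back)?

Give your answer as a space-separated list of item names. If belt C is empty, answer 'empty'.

Answer: ingot wedge jar peg hinge fin mast iron flask grate beam

Derivation:
Tick 1: prefer A, take ingot from A; A=[jar,hinge,mast,flask] B=[wedge,peg,fin,iron,grate,beam] C=[ingot]
Tick 2: prefer B, take wedge from B; A=[jar,hinge,mast,flask] B=[peg,fin,iron,grate,beam] C=[ingot,wedge]
Tick 3: prefer A, take jar from A; A=[hinge,mast,flask] B=[peg,fin,iron,grate,beam] C=[ingot,wedge,jar]
Tick 4: prefer B, take peg from B; A=[hinge,mast,flask] B=[fin,iron,grate,beam] C=[ingot,wedge,jar,peg]
Tick 5: prefer A, take hinge from A; A=[mast,flask] B=[fin,iron,grate,beam] C=[ingot,wedge,jar,peg,hinge]
Tick 6: prefer B, take fin from B; A=[mast,flask] B=[iron,grate,beam] C=[ingot,wedge,jar,peg,hinge,fin]
Tick 7: prefer A, take mast from A; A=[flask] B=[iron,grate,beam] C=[ingot,wedge,jar,peg,hinge,fin,mast]
Tick 8: prefer B, take iron from B; A=[flask] B=[grate,beam] C=[ingot,wedge,jar,peg,hinge,fin,mast,iron]
Tick 9: prefer A, take flask from A; A=[-] B=[grate,beam] C=[ingot,wedge,jar,peg,hinge,fin,mast,iron,flask]
Tick 10: prefer B, take grate from B; A=[-] B=[beam] C=[ingot,wedge,jar,peg,hinge,fin,mast,iron,flask,grate]
Tick 11: prefer A, take beam from B; A=[-] B=[-] C=[ingot,wedge,jar,peg,hinge,fin,mast,iron,flask,grate,beam]
Tick 12: prefer B, both empty, nothing taken; A=[-] B=[-] C=[ingot,wedge,jar,peg,hinge,fin,mast,iron,flask,grate,beam]
Tick 13: prefer A, both empty, nothing taken; A=[-] B=[-] C=[ingot,wedge,jar,peg,hinge,fin,mast,iron,flask,grate,beam]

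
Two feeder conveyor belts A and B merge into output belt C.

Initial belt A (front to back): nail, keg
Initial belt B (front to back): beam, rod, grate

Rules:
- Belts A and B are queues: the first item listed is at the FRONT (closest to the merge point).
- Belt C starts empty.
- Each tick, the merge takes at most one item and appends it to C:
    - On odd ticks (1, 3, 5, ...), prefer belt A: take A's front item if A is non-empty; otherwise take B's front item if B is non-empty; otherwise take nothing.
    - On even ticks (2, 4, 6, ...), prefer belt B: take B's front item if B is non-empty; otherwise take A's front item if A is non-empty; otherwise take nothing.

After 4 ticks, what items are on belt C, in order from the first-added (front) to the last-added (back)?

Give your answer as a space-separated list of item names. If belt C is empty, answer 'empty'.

Answer: nail beam keg rod

Derivation:
Tick 1: prefer A, take nail from A; A=[keg] B=[beam,rod,grate] C=[nail]
Tick 2: prefer B, take beam from B; A=[keg] B=[rod,grate] C=[nail,beam]
Tick 3: prefer A, take keg from A; A=[-] B=[rod,grate] C=[nail,beam,keg]
Tick 4: prefer B, take rod from B; A=[-] B=[grate] C=[nail,beam,keg,rod]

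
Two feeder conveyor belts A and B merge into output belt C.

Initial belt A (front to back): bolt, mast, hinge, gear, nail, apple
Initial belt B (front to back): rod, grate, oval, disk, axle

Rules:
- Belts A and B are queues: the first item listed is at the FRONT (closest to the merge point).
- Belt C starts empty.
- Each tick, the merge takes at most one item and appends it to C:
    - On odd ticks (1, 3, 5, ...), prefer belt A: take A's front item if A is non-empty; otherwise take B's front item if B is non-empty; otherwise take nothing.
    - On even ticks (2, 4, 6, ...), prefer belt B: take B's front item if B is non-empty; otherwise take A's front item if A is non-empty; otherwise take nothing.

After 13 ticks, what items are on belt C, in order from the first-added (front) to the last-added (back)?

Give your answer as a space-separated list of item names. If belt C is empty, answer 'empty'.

Tick 1: prefer A, take bolt from A; A=[mast,hinge,gear,nail,apple] B=[rod,grate,oval,disk,axle] C=[bolt]
Tick 2: prefer B, take rod from B; A=[mast,hinge,gear,nail,apple] B=[grate,oval,disk,axle] C=[bolt,rod]
Tick 3: prefer A, take mast from A; A=[hinge,gear,nail,apple] B=[grate,oval,disk,axle] C=[bolt,rod,mast]
Tick 4: prefer B, take grate from B; A=[hinge,gear,nail,apple] B=[oval,disk,axle] C=[bolt,rod,mast,grate]
Tick 5: prefer A, take hinge from A; A=[gear,nail,apple] B=[oval,disk,axle] C=[bolt,rod,mast,grate,hinge]
Tick 6: prefer B, take oval from B; A=[gear,nail,apple] B=[disk,axle] C=[bolt,rod,mast,grate,hinge,oval]
Tick 7: prefer A, take gear from A; A=[nail,apple] B=[disk,axle] C=[bolt,rod,mast,grate,hinge,oval,gear]
Tick 8: prefer B, take disk from B; A=[nail,apple] B=[axle] C=[bolt,rod,mast,grate,hinge,oval,gear,disk]
Tick 9: prefer A, take nail from A; A=[apple] B=[axle] C=[bolt,rod,mast,grate,hinge,oval,gear,disk,nail]
Tick 10: prefer B, take axle from B; A=[apple] B=[-] C=[bolt,rod,mast,grate,hinge,oval,gear,disk,nail,axle]
Tick 11: prefer A, take apple from A; A=[-] B=[-] C=[bolt,rod,mast,grate,hinge,oval,gear,disk,nail,axle,apple]
Tick 12: prefer B, both empty, nothing taken; A=[-] B=[-] C=[bolt,rod,mast,grate,hinge,oval,gear,disk,nail,axle,apple]
Tick 13: prefer A, both empty, nothing taken; A=[-] B=[-] C=[bolt,rod,mast,grate,hinge,oval,gear,disk,nail,axle,apple]

Answer: bolt rod mast grate hinge oval gear disk nail axle apple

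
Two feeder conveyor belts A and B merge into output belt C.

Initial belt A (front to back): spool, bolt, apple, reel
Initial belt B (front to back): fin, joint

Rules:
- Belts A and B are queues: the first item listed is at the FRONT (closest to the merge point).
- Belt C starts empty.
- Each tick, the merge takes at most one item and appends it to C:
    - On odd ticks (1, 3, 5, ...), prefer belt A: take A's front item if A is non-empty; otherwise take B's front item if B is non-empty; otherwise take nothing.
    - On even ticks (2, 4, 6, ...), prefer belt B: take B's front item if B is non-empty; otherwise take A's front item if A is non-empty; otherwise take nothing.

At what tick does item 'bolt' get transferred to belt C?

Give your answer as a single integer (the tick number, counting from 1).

Tick 1: prefer A, take spool from A; A=[bolt,apple,reel] B=[fin,joint] C=[spool]
Tick 2: prefer B, take fin from B; A=[bolt,apple,reel] B=[joint] C=[spool,fin]
Tick 3: prefer A, take bolt from A; A=[apple,reel] B=[joint] C=[spool,fin,bolt]

Answer: 3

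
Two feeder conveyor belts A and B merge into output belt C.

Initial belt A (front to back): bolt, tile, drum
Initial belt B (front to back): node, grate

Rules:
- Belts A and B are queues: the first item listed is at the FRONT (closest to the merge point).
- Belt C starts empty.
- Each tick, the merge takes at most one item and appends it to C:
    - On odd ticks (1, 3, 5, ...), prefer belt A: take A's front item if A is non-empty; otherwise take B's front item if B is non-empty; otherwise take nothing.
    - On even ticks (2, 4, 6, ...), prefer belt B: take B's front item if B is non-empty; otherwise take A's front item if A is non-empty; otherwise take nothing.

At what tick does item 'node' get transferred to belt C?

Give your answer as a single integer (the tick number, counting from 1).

Tick 1: prefer A, take bolt from A; A=[tile,drum] B=[node,grate] C=[bolt]
Tick 2: prefer B, take node from B; A=[tile,drum] B=[grate] C=[bolt,node]

Answer: 2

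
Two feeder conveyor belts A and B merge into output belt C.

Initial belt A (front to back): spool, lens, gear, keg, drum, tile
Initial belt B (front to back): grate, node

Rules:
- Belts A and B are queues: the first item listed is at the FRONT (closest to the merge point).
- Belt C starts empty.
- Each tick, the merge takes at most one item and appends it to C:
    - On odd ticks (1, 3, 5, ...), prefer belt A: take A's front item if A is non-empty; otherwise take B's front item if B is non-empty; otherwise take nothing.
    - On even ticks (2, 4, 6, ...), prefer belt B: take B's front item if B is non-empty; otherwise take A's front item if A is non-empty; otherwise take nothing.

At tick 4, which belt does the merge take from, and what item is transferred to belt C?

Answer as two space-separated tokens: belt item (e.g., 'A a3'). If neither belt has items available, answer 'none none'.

Answer: B node

Derivation:
Tick 1: prefer A, take spool from A; A=[lens,gear,keg,drum,tile] B=[grate,node] C=[spool]
Tick 2: prefer B, take grate from B; A=[lens,gear,keg,drum,tile] B=[node] C=[spool,grate]
Tick 3: prefer A, take lens from A; A=[gear,keg,drum,tile] B=[node] C=[spool,grate,lens]
Tick 4: prefer B, take node from B; A=[gear,keg,drum,tile] B=[-] C=[spool,grate,lens,node]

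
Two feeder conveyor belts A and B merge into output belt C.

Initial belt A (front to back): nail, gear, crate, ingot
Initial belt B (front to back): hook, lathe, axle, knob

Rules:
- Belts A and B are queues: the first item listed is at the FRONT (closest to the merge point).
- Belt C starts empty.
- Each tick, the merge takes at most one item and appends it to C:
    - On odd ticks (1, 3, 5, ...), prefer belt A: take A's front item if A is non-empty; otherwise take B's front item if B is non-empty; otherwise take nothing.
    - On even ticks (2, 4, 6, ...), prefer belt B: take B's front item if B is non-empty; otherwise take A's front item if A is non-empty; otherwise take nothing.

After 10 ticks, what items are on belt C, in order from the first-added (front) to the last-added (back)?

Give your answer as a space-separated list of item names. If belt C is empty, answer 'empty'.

Tick 1: prefer A, take nail from A; A=[gear,crate,ingot] B=[hook,lathe,axle,knob] C=[nail]
Tick 2: prefer B, take hook from B; A=[gear,crate,ingot] B=[lathe,axle,knob] C=[nail,hook]
Tick 3: prefer A, take gear from A; A=[crate,ingot] B=[lathe,axle,knob] C=[nail,hook,gear]
Tick 4: prefer B, take lathe from B; A=[crate,ingot] B=[axle,knob] C=[nail,hook,gear,lathe]
Tick 5: prefer A, take crate from A; A=[ingot] B=[axle,knob] C=[nail,hook,gear,lathe,crate]
Tick 6: prefer B, take axle from B; A=[ingot] B=[knob] C=[nail,hook,gear,lathe,crate,axle]
Tick 7: prefer A, take ingot from A; A=[-] B=[knob] C=[nail,hook,gear,lathe,crate,axle,ingot]
Tick 8: prefer B, take knob from B; A=[-] B=[-] C=[nail,hook,gear,lathe,crate,axle,ingot,knob]
Tick 9: prefer A, both empty, nothing taken; A=[-] B=[-] C=[nail,hook,gear,lathe,crate,axle,ingot,knob]
Tick 10: prefer B, both empty, nothing taken; A=[-] B=[-] C=[nail,hook,gear,lathe,crate,axle,ingot,knob]

Answer: nail hook gear lathe crate axle ingot knob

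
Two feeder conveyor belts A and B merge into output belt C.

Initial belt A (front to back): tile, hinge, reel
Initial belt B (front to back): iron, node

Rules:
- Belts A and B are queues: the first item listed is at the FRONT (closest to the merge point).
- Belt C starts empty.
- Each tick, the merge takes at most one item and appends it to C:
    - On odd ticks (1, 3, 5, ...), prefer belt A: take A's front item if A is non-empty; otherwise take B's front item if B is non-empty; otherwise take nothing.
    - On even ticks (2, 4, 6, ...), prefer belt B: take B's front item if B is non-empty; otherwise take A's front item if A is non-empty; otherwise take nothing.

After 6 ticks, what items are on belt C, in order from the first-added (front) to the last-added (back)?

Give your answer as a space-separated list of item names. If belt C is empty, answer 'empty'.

Answer: tile iron hinge node reel

Derivation:
Tick 1: prefer A, take tile from A; A=[hinge,reel] B=[iron,node] C=[tile]
Tick 2: prefer B, take iron from B; A=[hinge,reel] B=[node] C=[tile,iron]
Tick 3: prefer A, take hinge from A; A=[reel] B=[node] C=[tile,iron,hinge]
Tick 4: prefer B, take node from B; A=[reel] B=[-] C=[tile,iron,hinge,node]
Tick 5: prefer A, take reel from A; A=[-] B=[-] C=[tile,iron,hinge,node,reel]
Tick 6: prefer B, both empty, nothing taken; A=[-] B=[-] C=[tile,iron,hinge,node,reel]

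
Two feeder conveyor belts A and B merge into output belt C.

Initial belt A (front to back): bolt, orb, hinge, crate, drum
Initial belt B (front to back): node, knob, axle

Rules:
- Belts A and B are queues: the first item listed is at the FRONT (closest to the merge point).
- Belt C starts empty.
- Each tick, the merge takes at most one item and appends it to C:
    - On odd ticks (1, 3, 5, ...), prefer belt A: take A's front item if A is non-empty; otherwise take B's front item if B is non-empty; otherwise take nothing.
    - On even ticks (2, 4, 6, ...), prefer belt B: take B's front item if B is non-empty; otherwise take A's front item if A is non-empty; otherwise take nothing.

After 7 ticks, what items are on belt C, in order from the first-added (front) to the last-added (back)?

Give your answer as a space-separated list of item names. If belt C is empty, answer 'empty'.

Answer: bolt node orb knob hinge axle crate

Derivation:
Tick 1: prefer A, take bolt from A; A=[orb,hinge,crate,drum] B=[node,knob,axle] C=[bolt]
Tick 2: prefer B, take node from B; A=[orb,hinge,crate,drum] B=[knob,axle] C=[bolt,node]
Tick 3: prefer A, take orb from A; A=[hinge,crate,drum] B=[knob,axle] C=[bolt,node,orb]
Tick 4: prefer B, take knob from B; A=[hinge,crate,drum] B=[axle] C=[bolt,node,orb,knob]
Tick 5: prefer A, take hinge from A; A=[crate,drum] B=[axle] C=[bolt,node,orb,knob,hinge]
Tick 6: prefer B, take axle from B; A=[crate,drum] B=[-] C=[bolt,node,orb,knob,hinge,axle]
Tick 7: prefer A, take crate from A; A=[drum] B=[-] C=[bolt,node,orb,knob,hinge,axle,crate]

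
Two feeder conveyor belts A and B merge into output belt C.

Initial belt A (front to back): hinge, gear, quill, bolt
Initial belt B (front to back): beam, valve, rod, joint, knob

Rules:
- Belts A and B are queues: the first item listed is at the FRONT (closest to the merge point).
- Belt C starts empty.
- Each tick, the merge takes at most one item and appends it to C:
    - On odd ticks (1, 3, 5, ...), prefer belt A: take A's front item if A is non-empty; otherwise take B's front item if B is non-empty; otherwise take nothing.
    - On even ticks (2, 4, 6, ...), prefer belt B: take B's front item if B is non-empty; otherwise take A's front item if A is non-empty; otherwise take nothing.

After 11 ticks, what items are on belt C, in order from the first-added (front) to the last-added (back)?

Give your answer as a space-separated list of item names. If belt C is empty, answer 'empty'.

Answer: hinge beam gear valve quill rod bolt joint knob

Derivation:
Tick 1: prefer A, take hinge from A; A=[gear,quill,bolt] B=[beam,valve,rod,joint,knob] C=[hinge]
Tick 2: prefer B, take beam from B; A=[gear,quill,bolt] B=[valve,rod,joint,knob] C=[hinge,beam]
Tick 3: prefer A, take gear from A; A=[quill,bolt] B=[valve,rod,joint,knob] C=[hinge,beam,gear]
Tick 4: prefer B, take valve from B; A=[quill,bolt] B=[rod,joint,knob] C=[hinge,beam,gear,valve]
Tick 5: prefer A, take quill from A; A=[bolt] B=[rod,joint,knob] C=[hinge,beam,gear,valve,quill]
Tick 6: prefer B, take rod from B; A=[bolt] B=[joint,knob] C=[hinge,beam,gear,valve,quill,rod]
Tick 7: prefer A, take bolt from A; A=[-] B=[joint,knob] C=[hinge,beam,gear,valve,quill,rod,bolt]
Tick 8: prefer B, take joint from B; A=[-] B=[knob] C=[hinge,beam,gear,valve,quill,rod,bolt,joint]
Tick 9: prefer A, take knob from B; A=[-] B=[-] C=[hinge,beam,gear,valve,quill,rod,bolt,joint,knob]
Tick 10: prefer B, both empty, nothing taken; A=[-] B=[-] C=[hinge,beam,gear,valve,quill,rod,bolt,joint,knob]
Tick 11: prefer A, both empty, nothing taken; A=[-] B=[-] C=[hinge,beam,gear,valve,quill,rod,bolt,joint,knob]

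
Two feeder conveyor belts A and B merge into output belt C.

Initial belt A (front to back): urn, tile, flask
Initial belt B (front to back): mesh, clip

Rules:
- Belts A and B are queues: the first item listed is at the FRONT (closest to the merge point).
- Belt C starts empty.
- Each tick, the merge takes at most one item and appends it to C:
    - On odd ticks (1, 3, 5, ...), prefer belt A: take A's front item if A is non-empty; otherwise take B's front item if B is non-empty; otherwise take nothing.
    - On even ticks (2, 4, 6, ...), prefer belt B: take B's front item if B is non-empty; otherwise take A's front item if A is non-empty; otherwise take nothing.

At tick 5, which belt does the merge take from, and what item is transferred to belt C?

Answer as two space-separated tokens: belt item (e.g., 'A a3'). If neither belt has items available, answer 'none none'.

Tick 1: prefer A, take urn from A; A=[tile,flask] B=[mesh,clip] C=[urn]
Tick 2: prefer B, take mesh from B; A=[tile,flask] B=[clip] C=[urn,mesh]
Tick 3: prefer A, take tile from A; A=[flask] B=[clip] C=[urn,mesh,tile]
Tick 4: prefer B, take clip from B; A=[flask] B=[-] C=[urn,mesh,tile,clip]
Tick 5: prefer A, take flask from A; A=[-] B=[-] C=[urn,mesh,tile,clip,flask]

Answer: A flask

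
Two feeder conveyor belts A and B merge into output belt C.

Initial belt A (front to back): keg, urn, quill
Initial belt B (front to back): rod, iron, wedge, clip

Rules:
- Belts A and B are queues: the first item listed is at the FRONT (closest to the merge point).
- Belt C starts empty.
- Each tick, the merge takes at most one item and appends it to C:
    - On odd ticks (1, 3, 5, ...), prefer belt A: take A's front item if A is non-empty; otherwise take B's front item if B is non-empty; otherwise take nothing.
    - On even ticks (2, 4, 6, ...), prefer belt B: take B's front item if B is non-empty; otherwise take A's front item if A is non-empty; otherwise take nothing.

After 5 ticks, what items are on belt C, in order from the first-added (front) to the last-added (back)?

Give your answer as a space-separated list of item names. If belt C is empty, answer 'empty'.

Answer: keg rod urn iron quill

Derivation:
Tick 1: prefer A, take keg from A; A=[urn,quill] B=[rod,iron,wedge,clip] C=[keg]
Tick 2: prefer B, take rod from B; A=[urn,quill] B=[iron,wedge,clip] C=[keg,rod]
Tick 3: prefer A, take urn from A; A=[quill] B=[iron,wedge,clip] C=[keg,rod,urn]
Tick 4: prefer B, take iron from B; A=[quill] B=[wedge,clip] C=[keg,rod,urn,iron]
Tick 5: prefer A, take quill from A; A=[-] B=[wedge,clip] C=[keg,rod,urn,iron,quill]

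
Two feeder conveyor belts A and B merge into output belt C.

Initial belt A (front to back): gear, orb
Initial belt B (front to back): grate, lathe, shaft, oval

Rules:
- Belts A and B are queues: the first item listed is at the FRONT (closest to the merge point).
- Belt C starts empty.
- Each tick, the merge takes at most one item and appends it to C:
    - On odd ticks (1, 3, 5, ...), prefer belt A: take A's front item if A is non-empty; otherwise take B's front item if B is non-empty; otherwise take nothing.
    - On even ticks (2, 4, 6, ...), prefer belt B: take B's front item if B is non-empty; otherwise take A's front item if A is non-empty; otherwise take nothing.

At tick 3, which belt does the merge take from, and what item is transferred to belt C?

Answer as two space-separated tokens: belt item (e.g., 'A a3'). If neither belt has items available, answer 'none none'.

Tick 1: prefer A, take gear from A; A=[orb] B=[grate,lathe,shaft,oval] C=[gear]
Tick 2: prefer B, take grate from B; A=[orb] B=[lathe,shaft,oval] C=[gear,grate]
Tick 3: prefer A, take orb from A; A=[-] B=[lathe,shaft,oval] C=[gear,grate,orb]

Answer: A orb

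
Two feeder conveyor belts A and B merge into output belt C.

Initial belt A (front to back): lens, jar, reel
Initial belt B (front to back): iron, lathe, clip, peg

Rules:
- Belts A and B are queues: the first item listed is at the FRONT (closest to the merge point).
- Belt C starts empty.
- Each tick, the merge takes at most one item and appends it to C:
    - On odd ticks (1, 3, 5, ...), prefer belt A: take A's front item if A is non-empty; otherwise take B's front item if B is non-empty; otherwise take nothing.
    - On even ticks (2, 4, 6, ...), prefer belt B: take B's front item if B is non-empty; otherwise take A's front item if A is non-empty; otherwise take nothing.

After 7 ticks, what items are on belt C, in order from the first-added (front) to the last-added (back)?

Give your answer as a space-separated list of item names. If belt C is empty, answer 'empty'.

Tick 1: prefer A, take lens from A; A=[jar,reel] B=[iron,lathe,clip,peg] C=[lens]
Tick 2: prefer B, take iron from B; A=[jar,reel] B=[lathe,clip,peg] C=[lens,iron]
Tick 3: prefer A, take jar from A; A=[reel] B=[lathe,clip,peg] C=[lens,iron,jar]
Tick 4: prefer B, take lathe from B; A=[reel] B=[clip,peg] C=[lens,iron,jar,lathe]
Tick 5: prefer A, take reel from A; A=[-] B=[clip,peg] C=[lens,iron,jar,lathe,reel]
Tick 6: prefer B, take clip from B; A=[-] B=[peg] C=[lens,iron,jar,lathe,reel,clip]
Tick 7: prefer A, take peg from B; A=[-] B=[-] C=[lens,iron,jar,lathe,reel,clip,peg]

Answer: lens iron jar lathe reel clip peg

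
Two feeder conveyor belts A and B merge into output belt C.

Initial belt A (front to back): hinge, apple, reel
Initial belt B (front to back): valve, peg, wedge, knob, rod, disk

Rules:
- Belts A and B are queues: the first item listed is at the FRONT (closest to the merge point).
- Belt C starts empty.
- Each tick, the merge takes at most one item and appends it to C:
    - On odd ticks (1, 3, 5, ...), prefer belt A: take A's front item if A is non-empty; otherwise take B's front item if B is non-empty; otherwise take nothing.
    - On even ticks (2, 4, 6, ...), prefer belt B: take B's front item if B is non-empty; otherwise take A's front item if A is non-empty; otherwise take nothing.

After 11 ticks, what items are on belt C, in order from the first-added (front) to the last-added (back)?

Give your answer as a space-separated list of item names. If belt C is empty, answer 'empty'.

Tick 1: prefer A, take hinge from A; A=[apple,reel] B=[valve,peg,wedge,knob,rod,disk] C=[hinge]
Tick 2: prefer B, take valve from B; A=[apple,reel] B=[peg,wedge,knob,rod,disk] C=[hinge,valve]
Tick 3: prefer A, take apple from A; A=[reel] B=[peg,wedge,knob,rod,disk] C=[hinge,valve,apple]
Tick 4: prefer B, take peg from B; A=[reel] B=[wedge,knob,rod,disk] C=[hinge,valve,apple,peg]
Tick 5: prefer A, take reel from A; A=[-] B=[wedge,knob,rod,disk] C=[hinge,valve,apple,peg,reel]
Tick 6: prefer B, take wedge from B; A=[-] B=[knob,rod,disk] C=[hinge,valve,apple,peg,reel,wedge]
Tick 7: prefer A, take knob from B; A=[-] B=[rod,disk] C=[hinge,valve,apple,peg,reel,wedge,knob]
Tick 8: prefer B, take rod from B; A=[-] B=[disk] C=[hinge,valve,apple,peg,reel,wedge,knob,rod]
Tick 9: prefer A, take disk from B; A=[-] B=[-] C=[hinge,valve,apple,peg,reel,wedge,knob,rod,disk]
Tick 10: prefer B, both empty, nothing taken; A=[-] B=[-] C=[hinge,valve,apple,peg,reel,wedge,knob,rod,disk]
Tick 11: prefer A, both empty, nothing taken; A=[-] B=[-] C=[hinge,valve,apple,peg,reel,wedge,knob,rod,disk]

Answer: hinge valve apple peg reel wedge knob rod disk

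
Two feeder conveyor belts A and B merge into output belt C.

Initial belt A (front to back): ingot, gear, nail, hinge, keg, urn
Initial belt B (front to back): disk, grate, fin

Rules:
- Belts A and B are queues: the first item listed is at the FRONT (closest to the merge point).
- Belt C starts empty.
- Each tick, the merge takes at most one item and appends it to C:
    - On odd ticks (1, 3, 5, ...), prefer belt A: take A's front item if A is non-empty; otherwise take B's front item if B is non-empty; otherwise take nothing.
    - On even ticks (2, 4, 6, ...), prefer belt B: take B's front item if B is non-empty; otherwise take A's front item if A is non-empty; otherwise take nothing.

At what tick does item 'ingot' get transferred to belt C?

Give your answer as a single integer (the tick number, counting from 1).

Answer: 1

Derivation:
Tick 1: prefer A, take ingot from A; A=[gear,nail,hinge,keg,urn] B=[disk,grate,fin] C=[ingot]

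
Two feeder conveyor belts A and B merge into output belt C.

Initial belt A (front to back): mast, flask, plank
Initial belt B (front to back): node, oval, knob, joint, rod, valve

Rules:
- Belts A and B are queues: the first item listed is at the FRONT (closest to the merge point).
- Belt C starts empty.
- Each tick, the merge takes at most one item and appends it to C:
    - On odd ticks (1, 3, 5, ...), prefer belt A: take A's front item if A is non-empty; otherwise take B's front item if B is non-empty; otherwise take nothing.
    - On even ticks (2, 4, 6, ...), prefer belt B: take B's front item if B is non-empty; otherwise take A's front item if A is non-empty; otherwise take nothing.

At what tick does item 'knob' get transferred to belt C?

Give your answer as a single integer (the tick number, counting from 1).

Answer: 6

Derivation:
Tick 1: prefer A, take mast from A; A=[flask,plank] B=[node,oval,knob,joint,rod,valve] C=[mast]
Tick 2: prefer B, take node from B; A=[flask,plank] B=[oval,knob,joint,rod,valve] C=[mast,node]
Tick 3: prefer A, take flask from A; A=[plank] B=[oval,knob,joint,rod,valve] C=[mast,node,flask]
Tick 4: prefer B, take oval from B; A=[plank] B=[knob,joint,rod,valve] C=[mast,node,flask,oval]
Tick 5: prefer A, take plank from A; A=[-] B=[knob,joint,rod,valve] C=[mast,node,flask,oval,plank]
Tick 6: prefer B, take knob from B; A=[-] B=[joint,rod,valve] C=[mast,node,flask,oval,plank,knob]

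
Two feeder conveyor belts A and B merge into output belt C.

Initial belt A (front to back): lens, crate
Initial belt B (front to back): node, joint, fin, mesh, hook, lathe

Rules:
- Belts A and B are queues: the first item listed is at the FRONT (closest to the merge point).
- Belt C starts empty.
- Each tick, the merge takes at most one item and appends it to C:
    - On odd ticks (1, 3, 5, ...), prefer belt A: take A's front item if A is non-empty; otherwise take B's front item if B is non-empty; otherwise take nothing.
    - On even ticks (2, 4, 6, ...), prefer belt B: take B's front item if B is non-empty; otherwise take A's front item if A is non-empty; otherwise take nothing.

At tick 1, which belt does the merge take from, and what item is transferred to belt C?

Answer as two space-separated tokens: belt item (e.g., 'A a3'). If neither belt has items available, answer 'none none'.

Tick 1: prefer A, take lens from A; A=[crate] B=[node,joint,fin,mesh,hook,lathe] C=[lens]

Answer: A lens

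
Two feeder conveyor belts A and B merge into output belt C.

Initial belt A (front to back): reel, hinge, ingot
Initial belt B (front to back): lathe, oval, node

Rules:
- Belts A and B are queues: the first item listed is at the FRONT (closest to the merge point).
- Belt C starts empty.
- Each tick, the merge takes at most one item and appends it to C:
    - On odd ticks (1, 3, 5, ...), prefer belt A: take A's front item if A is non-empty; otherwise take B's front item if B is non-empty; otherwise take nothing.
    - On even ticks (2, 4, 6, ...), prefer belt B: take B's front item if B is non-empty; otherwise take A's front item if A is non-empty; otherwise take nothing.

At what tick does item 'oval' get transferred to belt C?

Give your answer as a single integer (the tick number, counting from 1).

Tick 1: prefer A, take reel from A; A=[hinge,ingot] B=[lathe,oval,node] C=[reel]
Tick 2: prefer B, take lathe from B; A=[hinge,ingot] B=[oval,node] C=[reel,lathe]
Tick 3: prefer A, take hinge from A; A=[ingot] B=[oval,node] C=[reel,lathe,hinge]
Tick 4: prefer B, take oval from B; A=[ingot] B=[node] C=[reel,lathe,hinge,oval]

Answer: 4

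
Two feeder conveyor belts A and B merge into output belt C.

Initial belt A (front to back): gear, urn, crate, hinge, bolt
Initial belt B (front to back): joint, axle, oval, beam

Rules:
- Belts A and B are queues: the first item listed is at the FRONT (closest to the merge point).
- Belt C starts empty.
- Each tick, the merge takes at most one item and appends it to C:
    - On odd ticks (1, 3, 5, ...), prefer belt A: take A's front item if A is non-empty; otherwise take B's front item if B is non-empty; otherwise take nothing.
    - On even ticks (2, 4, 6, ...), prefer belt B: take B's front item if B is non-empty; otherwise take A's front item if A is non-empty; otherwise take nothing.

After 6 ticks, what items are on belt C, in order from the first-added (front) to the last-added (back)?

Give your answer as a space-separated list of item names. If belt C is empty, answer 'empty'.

Tick 1: prefer A, take gear from A; A=[urn,crate,hinge,bolt] B=[joint,axle,oval,beam] C=[gear]
Tick 2: prefer B, take joint from B; A=[urn,crate,hinge,bolt] B=[axle,oval,beam] C=[gear,joint]
Tick 3: prefer A, take urn from A; A=[crate,hinge,bolt] B=[axle,oval,beam] C=[gear,joint,urn]
Tick 4: prefer B, take axle from B; A=[crate,hinge,bolt] B=[oval,beam] C=[gear,joint,urn,axle]
Tick 5: prefer A, take crate from A; A=[hinge,bolt] B=[oval,beam] C=[gear,joint,urn,axle,crate]
Tick 6: prefer B, take oval from B; A=[hinge,bolt] B=[beam] C=[gear,joint,urn,axle,crate,oval]

Answer: gear joint urn axle crate oval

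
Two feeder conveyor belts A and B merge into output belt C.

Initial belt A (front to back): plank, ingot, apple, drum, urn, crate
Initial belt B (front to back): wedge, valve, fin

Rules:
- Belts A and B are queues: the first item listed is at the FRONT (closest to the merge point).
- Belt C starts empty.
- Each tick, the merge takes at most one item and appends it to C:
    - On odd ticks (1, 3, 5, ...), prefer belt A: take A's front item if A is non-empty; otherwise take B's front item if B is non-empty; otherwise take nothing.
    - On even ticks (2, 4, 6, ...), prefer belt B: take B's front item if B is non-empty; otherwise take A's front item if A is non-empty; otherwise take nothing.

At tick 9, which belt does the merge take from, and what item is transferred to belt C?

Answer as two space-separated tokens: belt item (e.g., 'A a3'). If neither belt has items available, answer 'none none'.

Tick 1: prefer A, take plank from A; A=[ingot,apple,drum,urn,crate] B=[wedge,valve,fin] C=[plank]
Tick 2: prefer B, take wedge from B; A=[ingot,apple,drum,urn,crate] B=[valve,fin] C=[plank,wedge]
Tick 3: prefer A, take ingot from A; A=[apple,drum,urn,crate] B=[valve,fin] C=[plank,wedge,ingot]
Tick 4: prefer B, take valve from B; A=[apple,drum,urn,crate] B=[fin] C=[plank,wedge,ingot,valve]
Tick 5: prefer A, take apple from A; A=[drum,urn,crate] B=[fin] C=[plank,wedge,ingot,valve,apple]
Tick 6: prefer B, take fin from B; A=[drum,urn,crate] B=[-] C=[plank,wedge,ingot,valve,apple,fin]
Tick 7: prefer A, take drum from A; A=[urn,crate] B=[-] C=[plank,wedge,ingot,valve,apple,fin,drum]
Tick 8: prefer B, take urn from A; A=[crate] B=[-] C=[plank,wedge,ingot,valve,apple,fin,drum,urn]
Tick 9: prefer A, take crate from A; A=[-] B=[-] C=[plank,wedge,ingot,valve,apple,fin,drum,urn,crate]

Answer: A crate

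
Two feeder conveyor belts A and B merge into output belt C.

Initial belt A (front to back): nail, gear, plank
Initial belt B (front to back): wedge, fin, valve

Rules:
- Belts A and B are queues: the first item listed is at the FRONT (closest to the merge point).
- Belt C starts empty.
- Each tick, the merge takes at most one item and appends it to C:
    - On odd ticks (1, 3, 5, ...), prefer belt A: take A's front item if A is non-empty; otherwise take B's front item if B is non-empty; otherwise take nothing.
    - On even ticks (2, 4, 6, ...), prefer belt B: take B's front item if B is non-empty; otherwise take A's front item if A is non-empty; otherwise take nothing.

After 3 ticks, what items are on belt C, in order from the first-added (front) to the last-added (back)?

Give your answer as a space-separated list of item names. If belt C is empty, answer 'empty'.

Tick 1: prefer A, take nail from A; A=[gear,plank] B=[wedge,fin,valve] C=[nail]
Tick 2: prefer B, take wedge from B; A=[gear,plank] B=[fin,valve] C=[nail,wedge]
Tick 3: prefer A, take gear from A; A=[plank] B=[fin,valve] C=[nail,wedge,gear]

Answer: nail wedge gear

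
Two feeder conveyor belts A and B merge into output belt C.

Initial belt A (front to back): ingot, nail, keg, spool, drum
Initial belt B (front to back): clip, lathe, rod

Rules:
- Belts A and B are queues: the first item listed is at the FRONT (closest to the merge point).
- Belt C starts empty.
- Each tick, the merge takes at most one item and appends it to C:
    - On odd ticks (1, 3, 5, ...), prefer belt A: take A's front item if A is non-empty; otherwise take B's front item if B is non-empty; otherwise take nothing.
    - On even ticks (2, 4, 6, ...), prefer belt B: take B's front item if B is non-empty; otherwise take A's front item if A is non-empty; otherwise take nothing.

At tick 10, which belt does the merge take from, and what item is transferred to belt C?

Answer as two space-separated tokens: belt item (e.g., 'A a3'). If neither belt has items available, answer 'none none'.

Answer: none none

Derivation:
Tick 1: prefer A, take ingot from A; A=[nail,keg,spool,drum] B=[clip,lathe,rod] C=[ingot]
Tick 2: prefer B, take clip from B; A=[nail,keg,spool,drum] B=[lathe,rod] C=[ingot,clip]
Tick 3: prefer A, take nail from A; A=[keg,spool,drum] B=[lathe,rod] C=[ingot,clip,nail]
Tick 4: prefer B, take lathe from B; A=[keg,spool,drum] B=[rod] C=[ingot,clip,nail,lathe]
Tick 5: prefer A, take keg from A; A=[spool,drum] B=[rod] C=[ingot,clip,nail,lathe,keg]
Tick 6: prefer B, take rod from B; A=[spool,drum] B=[-] C=[ingot,clip,nail,lathe,keg,rod]
Tick 7: prefer A, take spool from A; A=[drum] B=[-] C=[ingot,clip,nail,lathe,keg,rod,spool]
Tick 8: prefer B, take drum from A; A=[-] B=[-] C=[ingot,clip,nail,lathe,keg,rod,spool,drum]
Tick 9: prefer A, both empty, nothing taken; A=[-] B=[-] C=[ingot,clip,nail,lathe,keg,rod,spool,drum]
Tick 10: prefer B, both empty, nothing taken; A=[-] B=[-] C=[ingot,clip,nail,lathe,keg,rod,spool,drum]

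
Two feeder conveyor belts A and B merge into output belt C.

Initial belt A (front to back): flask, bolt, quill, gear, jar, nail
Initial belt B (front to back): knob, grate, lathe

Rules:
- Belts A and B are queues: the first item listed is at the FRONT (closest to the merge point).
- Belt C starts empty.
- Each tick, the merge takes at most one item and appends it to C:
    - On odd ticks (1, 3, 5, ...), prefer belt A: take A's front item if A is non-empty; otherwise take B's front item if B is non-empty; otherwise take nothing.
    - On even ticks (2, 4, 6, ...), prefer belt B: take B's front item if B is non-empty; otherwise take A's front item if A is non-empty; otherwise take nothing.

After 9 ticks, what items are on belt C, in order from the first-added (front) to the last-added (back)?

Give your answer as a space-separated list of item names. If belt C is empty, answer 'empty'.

Answer: flask knob bolt grate quill lathe gear jar nail

Derivation:
Tick 1: prefer A, take flask from A; A=[bolt,quill,gear,jar,nail] B=[knob,grate,lathe] C=[flask]
Tick 2: prefer B, take knob from B; A=[bolt,quill,gear,jar,nail] B=[grate,lathe] C=[flask,knob]
Tick 3: prefer A, take bolt from A; A=[quill,gear,jar,nail] B=[grate,lathe] C=[flask,knob,bolt]
Tick 4: prefer B, take grate from B; A=[quill,gear,jar,nail] B=[lathe] C=[flask,knob,bolt,grate]
Tick 5: prefer A, take quill from A; A=[gear,jar,nail] B=[lathe] C=[flask,knob,bolt,grate,quill]
Tick 6: prefer B, take lathe from B; A=[gear,jar,nail] B=[-] C=[flask,knob,bolt,grate,quill,lathe]
Tick 7: prefer A, take gear from A; A=[jar,nail] B=[-] C=[flask,knob,bolt,grate,quill,lathe,gear]
Tick 8: prefer B, take jar from A; A=[nail] B=[-] C=[flask,knob,bolt,grate,quill,lathe,gear,jar]
Tick 9: prefer A, take nail from A; A=[-] B=[-] C=[flask,knob,bolt,grate,quill,lathe,gear,jar,nail]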